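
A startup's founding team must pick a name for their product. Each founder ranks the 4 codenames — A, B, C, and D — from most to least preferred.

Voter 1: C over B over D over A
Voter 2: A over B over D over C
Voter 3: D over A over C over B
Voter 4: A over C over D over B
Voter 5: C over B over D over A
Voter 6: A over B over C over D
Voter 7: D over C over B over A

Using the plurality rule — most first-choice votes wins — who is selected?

A

First-place vote totals:
  A: 3
  B: 0
  C: 2
  D: 2
A has the most first-place votes.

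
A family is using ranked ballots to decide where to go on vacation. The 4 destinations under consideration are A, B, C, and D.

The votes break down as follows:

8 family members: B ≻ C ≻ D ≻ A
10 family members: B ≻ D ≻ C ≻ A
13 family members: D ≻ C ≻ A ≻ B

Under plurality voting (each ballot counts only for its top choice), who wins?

B

First-place vote totals:
  A: 0
  B: 18
  C: 0
  D: 13
B has the most first-place votes.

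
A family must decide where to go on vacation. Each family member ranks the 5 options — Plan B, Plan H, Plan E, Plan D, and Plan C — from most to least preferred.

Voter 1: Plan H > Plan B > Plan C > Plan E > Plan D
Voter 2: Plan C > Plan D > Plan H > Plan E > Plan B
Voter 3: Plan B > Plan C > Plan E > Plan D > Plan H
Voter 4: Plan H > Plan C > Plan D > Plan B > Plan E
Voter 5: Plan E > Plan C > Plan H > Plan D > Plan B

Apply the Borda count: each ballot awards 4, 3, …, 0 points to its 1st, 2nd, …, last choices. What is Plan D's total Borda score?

7

Borda scores:
  Plan B: 3 + 0 + 4 + 1 + 0 = 8
  Plan H: 4 + 2 + 0 + 4 + 2 = 12
  Plan E: 1 + 1 + 2 + 0 + 4 = 8
  Plan D: 0 + 3 + 1 + 2 + 1 = 7
  Plan C: 2 + 4 + 3 + 3 + 3 = 15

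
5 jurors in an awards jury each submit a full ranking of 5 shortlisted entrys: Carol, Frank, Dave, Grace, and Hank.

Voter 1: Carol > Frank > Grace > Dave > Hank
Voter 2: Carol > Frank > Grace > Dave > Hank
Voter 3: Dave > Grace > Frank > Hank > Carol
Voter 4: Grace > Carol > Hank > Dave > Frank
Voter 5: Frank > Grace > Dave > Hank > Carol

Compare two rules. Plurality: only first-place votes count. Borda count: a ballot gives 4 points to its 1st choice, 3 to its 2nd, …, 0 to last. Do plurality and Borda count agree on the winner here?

Plurality first-place counts: Carol 2, Frank 1, Dave 1, Grace 1, Hank 0 → Carol.
Borda totals: Carol 11, Frank 12, Dave 9, Grace 14, Hank 4 → Grace.
The two rules disagree: plurality picks Carol, Borda picks Grace.

No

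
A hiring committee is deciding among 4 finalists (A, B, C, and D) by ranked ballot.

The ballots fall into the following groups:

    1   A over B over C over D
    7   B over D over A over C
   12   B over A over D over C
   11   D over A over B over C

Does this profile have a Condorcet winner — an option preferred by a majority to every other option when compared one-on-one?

Yes

Head-to-head results (31 voters total):
A vs B: B wins 19–12.
A vs C: A wins 31–0.
A vs D: D wins 18–13.
B vs C: B wins 31–0.
B vs D: B wins 20–11.
C vs D: D wins 30–1.
B beats each rival — A (19–12), C (31–0), D (20–11) — so B is the Condorcet winner.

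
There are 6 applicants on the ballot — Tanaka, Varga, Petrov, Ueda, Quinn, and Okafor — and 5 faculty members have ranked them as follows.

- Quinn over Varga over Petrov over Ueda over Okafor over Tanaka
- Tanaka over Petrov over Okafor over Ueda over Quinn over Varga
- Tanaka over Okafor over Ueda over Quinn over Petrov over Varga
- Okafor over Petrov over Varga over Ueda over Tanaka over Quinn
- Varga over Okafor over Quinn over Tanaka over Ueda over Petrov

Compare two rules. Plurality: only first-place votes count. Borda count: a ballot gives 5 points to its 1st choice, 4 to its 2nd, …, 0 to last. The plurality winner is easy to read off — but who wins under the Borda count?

Plurality first-place counts: Tanaka 2, Varga 1, Petrov 0, Ueda 0, Quinn 1, Okafor 1 → Tanaka.
Borda totals: Tanaka 13, Varga 12, Petrov 12, Ueda 10, Quinn 11, Okafor 17 → Okafor.

Okafor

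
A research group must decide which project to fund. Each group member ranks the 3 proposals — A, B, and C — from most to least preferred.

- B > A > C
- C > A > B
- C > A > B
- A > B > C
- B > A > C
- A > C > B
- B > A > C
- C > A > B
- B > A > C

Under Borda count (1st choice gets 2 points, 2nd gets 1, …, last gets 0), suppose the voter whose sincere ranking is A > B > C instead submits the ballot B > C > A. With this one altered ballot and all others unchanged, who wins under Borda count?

B

Borda totals with the altered ballot: A 9, B 10, C 8.
The switch changes the winner from A to B.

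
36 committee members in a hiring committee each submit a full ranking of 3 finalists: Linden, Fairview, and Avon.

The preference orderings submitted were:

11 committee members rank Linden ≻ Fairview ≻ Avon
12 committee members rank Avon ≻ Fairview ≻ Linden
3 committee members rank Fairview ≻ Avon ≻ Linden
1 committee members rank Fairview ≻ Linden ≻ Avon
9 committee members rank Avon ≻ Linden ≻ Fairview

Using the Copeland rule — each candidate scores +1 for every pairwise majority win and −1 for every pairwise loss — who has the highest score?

Avon

Pairwise results:
  Linden vs Fairview: Linden wins 20–16.
  Linden vs Avon: Avon wins 24–12.
  Fairview vs Avon: Avon wins 21–15.
Copeland scores (wins − losses):
  Linden: 1 − 1 = 0
  Fairview: 0 − 2 = -2
  Avon: 2 − 0 = 2
Avon has the best Copeland score.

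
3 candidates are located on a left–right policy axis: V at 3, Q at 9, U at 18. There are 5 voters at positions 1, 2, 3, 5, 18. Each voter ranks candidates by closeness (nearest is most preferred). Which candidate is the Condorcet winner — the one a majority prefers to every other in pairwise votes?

With single-peaked preferences on a line, the Condorcet winner is the candidate closest to the median voter.
The median voter (position 3) is closest to V at 3.
Check: V vs U — voters closer to V: 4 of 5.

V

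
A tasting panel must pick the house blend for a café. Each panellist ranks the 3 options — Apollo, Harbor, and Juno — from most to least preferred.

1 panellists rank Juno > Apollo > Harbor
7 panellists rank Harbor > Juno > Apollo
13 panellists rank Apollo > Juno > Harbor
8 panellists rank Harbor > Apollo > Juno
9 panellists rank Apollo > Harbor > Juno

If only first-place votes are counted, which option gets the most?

Apollo

First-place vote totals:
  Apollo: 22
  Harbor: 15
  Juno: 1
Apollo has the most first-place votes.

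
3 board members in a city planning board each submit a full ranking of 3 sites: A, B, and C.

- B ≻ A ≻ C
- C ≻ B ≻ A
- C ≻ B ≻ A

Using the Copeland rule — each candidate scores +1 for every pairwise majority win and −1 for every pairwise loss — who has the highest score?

Pairwise results:
  A vs B: B wins 3–0.
  A vs C: C wins 2–1.
  B vs C: C wins 2–1.
Copeland scores (wins − losses):
  A: 0 − 2 = -2
  B: 1 − 1 = 0
  C: 2 − 0 = 2
C has the best Copeland score.

C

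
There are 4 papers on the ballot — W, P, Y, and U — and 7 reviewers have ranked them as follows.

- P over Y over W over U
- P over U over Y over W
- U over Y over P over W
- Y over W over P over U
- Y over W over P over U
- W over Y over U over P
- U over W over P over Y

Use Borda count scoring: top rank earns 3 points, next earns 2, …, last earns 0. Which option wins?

Borda scores:
  W: 1 + 0 + 0 + 2 + 2 + 3 + 2 = 10
  P: 3 + 3 + 1 + 1 + 1 + 0 + 1 = 10
  Y: 2 + 1 + 2 + 3 + 3 + 2 + 0 = 13
  U: 0 + 2 + 3 + 0 + 0 + 1 + 3 = 9
Y has the highest total.

Y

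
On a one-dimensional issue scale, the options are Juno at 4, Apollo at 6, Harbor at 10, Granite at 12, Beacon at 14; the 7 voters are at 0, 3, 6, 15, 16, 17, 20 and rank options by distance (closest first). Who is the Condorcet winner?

With single-peaked preferences on a line, the Condorcet winner is the candidate closest to the median voter.
The median voter (position 15) is closest to Beacon at 14.
Check: Beacon vs Juno — voters closer to Beacon: 4 of 7.

Beacon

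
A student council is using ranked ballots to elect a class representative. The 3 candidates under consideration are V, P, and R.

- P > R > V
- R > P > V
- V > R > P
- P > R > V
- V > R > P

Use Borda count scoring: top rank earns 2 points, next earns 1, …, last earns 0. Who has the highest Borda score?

Borda scores:
  V: 0 + 0 + 2 + 0 + 2 = 4
  P: 2 + 1 + 0 + 2 + 0 = 5
  R: 1 + 2 + 1 + 1 + 1 = 6
R has the highest total.

R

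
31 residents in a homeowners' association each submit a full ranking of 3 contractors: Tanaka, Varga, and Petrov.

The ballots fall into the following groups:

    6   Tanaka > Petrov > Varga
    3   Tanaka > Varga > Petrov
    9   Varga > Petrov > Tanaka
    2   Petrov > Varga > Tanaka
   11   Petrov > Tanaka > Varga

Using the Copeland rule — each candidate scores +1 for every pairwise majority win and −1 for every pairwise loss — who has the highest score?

Petrov

Pairwise results:
  Tanaka vs Varga: Tanaka wins 20–11.
  Tanaka vs Petrov: Petrov wins 22–9.
  Varga vs Petrov: Petrov wins 19–12.
Copeland scores (wins − losses):
  Tanaka: 1 − 1 = 0
  Varga: 0 − 2 = -2
  Petrov: 2 − 0 = 2
Petrov has the best Copeland score.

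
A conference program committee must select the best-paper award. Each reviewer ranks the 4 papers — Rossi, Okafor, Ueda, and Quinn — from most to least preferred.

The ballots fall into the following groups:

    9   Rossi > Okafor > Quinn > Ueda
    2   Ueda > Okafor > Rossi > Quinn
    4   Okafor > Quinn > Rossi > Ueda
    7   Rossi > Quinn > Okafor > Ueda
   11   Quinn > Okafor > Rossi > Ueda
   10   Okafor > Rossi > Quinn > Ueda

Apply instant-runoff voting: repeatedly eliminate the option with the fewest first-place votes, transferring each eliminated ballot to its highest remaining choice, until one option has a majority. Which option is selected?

Okafor

Round 1: Rossi 16, Okafor 14, Quinn 11, Ueda 2. Ueda has the fewest and is eliminated.
Round 2: Rossi 16, Okafor 16, Quinn 11. Quinn has the fewest and is eliminated.
Round 3: Okafor 27, Rossi 16. Okafor has a majority.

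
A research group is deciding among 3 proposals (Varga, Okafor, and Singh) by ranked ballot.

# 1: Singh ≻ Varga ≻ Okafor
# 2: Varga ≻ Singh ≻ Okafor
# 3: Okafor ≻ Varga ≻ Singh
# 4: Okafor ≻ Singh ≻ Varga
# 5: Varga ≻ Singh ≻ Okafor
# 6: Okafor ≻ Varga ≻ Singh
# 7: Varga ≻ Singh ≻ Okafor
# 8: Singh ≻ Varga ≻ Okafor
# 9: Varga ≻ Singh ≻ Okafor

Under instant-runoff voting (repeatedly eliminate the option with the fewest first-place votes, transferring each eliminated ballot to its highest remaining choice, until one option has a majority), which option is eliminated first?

Singh

Round 1: Varga 4, Okafor 3, Singh 2. Singh has the fewest and is eliminated.
Round 2: Varga 6, Okafor 3. Varga has a majority.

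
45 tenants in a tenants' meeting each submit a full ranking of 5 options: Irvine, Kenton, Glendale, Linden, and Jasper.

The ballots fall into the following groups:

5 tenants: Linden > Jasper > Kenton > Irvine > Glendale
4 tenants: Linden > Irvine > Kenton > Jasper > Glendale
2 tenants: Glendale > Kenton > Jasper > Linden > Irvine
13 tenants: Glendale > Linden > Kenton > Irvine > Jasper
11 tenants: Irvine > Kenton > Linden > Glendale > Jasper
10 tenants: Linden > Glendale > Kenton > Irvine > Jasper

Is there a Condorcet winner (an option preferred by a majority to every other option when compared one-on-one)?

Yes

Head-to-head results (45 voters total):
Irvine vs Kenton: Kenton wins 30–15.
Irvine vs Glendale: Glendale wins 25–20.
Irvine vs Linden: Linden wins 34–11.
Irvine vs Jasper: Irvine wins 38–7.
Kenton vs Glendale: Glendale wins 25–20.
Kenton vs Linden: Linden wins 32–13.
Kenton vs Jasper: Kenton wins 40–5.
Glendale vs Linden: Linden wins 30–15.
Glendale vs Jasper: Glendale wins 36–9.
Linden vs Jasper: Linden wins 43–2.
Linden beats each rival — Irvine (34–11), Kenton (32–13), Glendale (30–15), Jasper (43–2) — so Linden is the Condorcet winner.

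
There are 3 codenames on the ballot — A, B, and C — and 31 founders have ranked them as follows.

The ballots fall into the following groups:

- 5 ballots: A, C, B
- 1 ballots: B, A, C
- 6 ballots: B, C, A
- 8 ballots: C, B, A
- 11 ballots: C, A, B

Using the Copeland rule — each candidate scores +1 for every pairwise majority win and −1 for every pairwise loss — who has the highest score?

Pairwise results:
  A vs B: A wins 16–15.
  A vs C: C wins 25–6.
  B vs C: C wins 24–7.
Copeland scores (wins − losses):
  A: 1 − 1 = 0
  B: 0 − 2 = -2
  C: 2 − 0 = 2
C has the best Copeland score.

C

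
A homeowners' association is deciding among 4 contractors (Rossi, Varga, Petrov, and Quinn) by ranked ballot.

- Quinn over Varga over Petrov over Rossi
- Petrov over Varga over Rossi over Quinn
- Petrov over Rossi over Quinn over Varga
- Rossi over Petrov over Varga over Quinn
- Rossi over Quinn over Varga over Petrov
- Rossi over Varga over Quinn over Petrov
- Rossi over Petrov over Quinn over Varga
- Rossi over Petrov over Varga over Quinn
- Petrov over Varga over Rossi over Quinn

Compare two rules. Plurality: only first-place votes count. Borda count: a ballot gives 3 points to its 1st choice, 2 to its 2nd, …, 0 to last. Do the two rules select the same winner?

Yes

Plurality first-place counts: Rossi 5, Varga 0, Petrov 3, Quinn 1 → Rossi.
Borda totals: Rossi 19, Varga 11, Petrov 16, Quinn 8 → Rossi.
The two rules agree on Rossi.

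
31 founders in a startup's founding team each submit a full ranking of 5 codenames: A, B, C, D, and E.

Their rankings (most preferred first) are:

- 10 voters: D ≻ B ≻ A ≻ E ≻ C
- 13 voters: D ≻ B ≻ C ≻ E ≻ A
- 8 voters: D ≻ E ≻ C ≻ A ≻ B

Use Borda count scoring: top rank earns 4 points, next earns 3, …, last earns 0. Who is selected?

Borda scores:
  A: 10·2 + 13·0 + 8·1 = 28
  B: 10·3 + 13·3 + 8·0 = 69
  C: 10·0 + 13·2 + 8·2 = 42
  D: 10·4 + 13·4 + 8·4 = 124
  E: 10·1 + 13·1 + 8·3 = 47
D has the highest total.

D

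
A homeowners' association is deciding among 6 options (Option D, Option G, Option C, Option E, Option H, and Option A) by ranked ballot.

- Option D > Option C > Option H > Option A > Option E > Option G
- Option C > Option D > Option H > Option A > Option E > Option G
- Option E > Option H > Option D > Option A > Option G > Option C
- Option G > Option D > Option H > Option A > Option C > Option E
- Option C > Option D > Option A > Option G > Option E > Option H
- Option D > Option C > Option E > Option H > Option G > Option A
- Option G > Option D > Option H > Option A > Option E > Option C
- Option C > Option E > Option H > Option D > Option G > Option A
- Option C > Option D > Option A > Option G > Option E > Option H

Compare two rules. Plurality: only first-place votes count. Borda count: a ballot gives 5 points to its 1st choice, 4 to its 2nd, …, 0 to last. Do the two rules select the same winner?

No

Plurality first-place counts: Option D 2, Option G 2, Option C 4, Option E 1, Option H 0, Option A 0 → Option C.
Borda totals: Option D 35, Option G 17, Option C 29, Option E 17, Option H 21, Option A 16 → Option D.
The two rules disagree: plurality picks Option C, Borda picks Option D.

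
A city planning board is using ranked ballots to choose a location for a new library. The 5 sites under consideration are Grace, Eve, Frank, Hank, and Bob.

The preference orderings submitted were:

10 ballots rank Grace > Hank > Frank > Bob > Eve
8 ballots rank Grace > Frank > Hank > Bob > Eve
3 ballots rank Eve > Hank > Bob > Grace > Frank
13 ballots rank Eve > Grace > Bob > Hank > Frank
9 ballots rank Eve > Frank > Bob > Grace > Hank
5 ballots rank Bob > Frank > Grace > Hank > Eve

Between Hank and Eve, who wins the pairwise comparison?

Eve

Ballots ranking Hank above Eve: 10+8+5 = 23.
Ballots ranking Eve above Hank: 3+13+9 = 25.
Eve wins the head-to-head, 25–23.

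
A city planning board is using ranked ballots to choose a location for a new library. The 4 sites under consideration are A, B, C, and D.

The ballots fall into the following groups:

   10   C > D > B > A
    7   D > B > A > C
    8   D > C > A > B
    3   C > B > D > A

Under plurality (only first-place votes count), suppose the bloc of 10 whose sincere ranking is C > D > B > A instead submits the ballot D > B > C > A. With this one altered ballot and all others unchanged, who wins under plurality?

D

First-place totals with the altered ballot: A 0, B 0, C 3, D 25.
The winner is unchanged: still D.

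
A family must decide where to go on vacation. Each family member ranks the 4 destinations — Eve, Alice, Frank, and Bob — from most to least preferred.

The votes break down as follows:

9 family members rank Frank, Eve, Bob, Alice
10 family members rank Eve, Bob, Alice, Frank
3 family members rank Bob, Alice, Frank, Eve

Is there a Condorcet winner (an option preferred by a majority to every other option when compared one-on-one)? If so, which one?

Head-to-head results (22 voters total):
Eve vs Alice: Eve wins 19–3.
Eve vs Frank: Frank wins 12–10.
Eve vs Bob: Eve wins 19–3.
Alice vs Frank: Alice wins 13–9.
Alice vs Bob: Bob wins 22–0.
Frank vs Bob: Bob wins 13–9.
No candidate beats all others: Eve beats Alice beats Frank beats Eve, a majority cycle.

None — there is no Condorcet winner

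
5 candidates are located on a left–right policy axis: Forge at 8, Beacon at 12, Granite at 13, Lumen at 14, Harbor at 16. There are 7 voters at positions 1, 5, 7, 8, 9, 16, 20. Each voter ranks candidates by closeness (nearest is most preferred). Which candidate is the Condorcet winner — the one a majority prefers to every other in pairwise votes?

Forge

With single-peaked preferences on a line, the Condorcet winner is the candidate closest to the median voter.
The median voter (position 8) is closest to Forge at 8.
Check: Forge vs Lumen — voters closer to Forge: 5 of 7.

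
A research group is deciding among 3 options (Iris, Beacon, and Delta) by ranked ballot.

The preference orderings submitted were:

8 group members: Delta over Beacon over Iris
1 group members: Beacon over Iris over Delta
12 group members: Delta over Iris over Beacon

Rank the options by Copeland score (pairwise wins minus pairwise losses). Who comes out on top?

Delta

Pairwise results:
  Iris vs Beacon: Iris wins 12–9.
  Iris vs Delta: Delta wins 20–1.
  Beacon vs Delta: Delta wins 20–1.
Copeland scores (wins − losses):
  Iris: 1 − 1 = 0
  Beacon: 0 − 2 = -2
  Delta: 2 − 0 = 2
Delta has the best Copeland score.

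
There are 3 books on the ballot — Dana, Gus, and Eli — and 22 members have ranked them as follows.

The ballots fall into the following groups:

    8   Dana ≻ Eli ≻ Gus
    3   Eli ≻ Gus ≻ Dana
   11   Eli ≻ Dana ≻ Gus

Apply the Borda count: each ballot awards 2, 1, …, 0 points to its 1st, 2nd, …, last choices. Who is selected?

Eli

Borda scores:
  Dana: 8·2 + 3·0 + 11·1 = 27
  Gus: 8·0 + 3·1 + 11·0 = 3
  Eli: 8·1 + 3·2 + 11·2 = 36
Eli has the highest total.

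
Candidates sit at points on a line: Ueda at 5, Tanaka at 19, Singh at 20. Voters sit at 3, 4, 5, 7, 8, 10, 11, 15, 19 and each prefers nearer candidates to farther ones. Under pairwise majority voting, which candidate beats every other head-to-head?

Ueda

With single-peaked preferences on a line, the Condorcet winner is the candidate closest to the median voter.
The median voter (position 8) is closest to Ueda at 5.
Check: Ueda vs Singh — voters closer to Ueda: 7 of 9.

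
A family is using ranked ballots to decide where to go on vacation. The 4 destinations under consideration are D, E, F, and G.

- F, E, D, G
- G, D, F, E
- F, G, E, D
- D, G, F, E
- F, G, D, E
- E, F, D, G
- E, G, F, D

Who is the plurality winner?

F

First-place vote totals:
  D: 1
  E: 2
  F: 3
  G: 1
F has the most first-place votes.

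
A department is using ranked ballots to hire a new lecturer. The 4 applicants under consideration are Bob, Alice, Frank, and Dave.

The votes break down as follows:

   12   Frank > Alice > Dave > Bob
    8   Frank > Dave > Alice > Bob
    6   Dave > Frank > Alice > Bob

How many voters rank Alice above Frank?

0

Ballots ranking Alice above Frank: 0.
Ballots ranking Frank above Alice: 12+8+6 = 26.
So 0 of 26 voters prefer Alice to Frank.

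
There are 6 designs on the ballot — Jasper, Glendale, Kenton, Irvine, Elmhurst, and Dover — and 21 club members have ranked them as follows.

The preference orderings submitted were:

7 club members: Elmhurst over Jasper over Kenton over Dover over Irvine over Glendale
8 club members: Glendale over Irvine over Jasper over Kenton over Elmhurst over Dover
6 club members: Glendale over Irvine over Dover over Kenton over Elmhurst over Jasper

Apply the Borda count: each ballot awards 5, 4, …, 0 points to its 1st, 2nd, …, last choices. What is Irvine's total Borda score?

63

Borda scores:
  Jasper: 7·4 + 8·3 + 6·0 = 52
  Glendale: 7·0 + 8·5 + 6·5 = 70
  Kenton: 7·3 + 8·2 + 6·2 = 49
  Irvine: 7·1 + 8·4 + 6·4 = 63
  Elmhurst: 7·5 + 8·1 + 6·1 = 49
  Dover: 7·2 + 8·0 + 6·3 = 32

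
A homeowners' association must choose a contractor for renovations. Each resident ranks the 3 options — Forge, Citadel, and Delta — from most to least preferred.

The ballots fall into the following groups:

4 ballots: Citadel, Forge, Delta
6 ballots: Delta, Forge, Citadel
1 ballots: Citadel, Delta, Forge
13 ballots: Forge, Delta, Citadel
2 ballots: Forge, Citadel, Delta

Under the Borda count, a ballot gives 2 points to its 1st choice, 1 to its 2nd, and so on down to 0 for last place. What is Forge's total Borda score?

40

Borda scores:
  Forge: 4·1 + 6·1 + 0 + 13·2 + 2·2 = 40
  Citadel: 4·2 + 6·0 + 2 + 13·0 + 2·1 = 12
  Delta: 4·0 + 6·2 + 1 + 13·1 + 2·0 = 26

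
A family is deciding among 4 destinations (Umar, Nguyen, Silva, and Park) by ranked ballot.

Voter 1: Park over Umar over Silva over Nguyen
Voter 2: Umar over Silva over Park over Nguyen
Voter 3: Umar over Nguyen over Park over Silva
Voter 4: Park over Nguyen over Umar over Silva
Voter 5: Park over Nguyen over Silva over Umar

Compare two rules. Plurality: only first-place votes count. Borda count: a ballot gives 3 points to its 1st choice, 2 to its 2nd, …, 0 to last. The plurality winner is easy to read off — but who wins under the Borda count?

Park

Plurality first-place counts: Umar 2, Nguyen 0, Silva 0, Park 3 → Park.
Borda totals: Umar 9, Nguyen 6, Silva 4, Park 11 → Park.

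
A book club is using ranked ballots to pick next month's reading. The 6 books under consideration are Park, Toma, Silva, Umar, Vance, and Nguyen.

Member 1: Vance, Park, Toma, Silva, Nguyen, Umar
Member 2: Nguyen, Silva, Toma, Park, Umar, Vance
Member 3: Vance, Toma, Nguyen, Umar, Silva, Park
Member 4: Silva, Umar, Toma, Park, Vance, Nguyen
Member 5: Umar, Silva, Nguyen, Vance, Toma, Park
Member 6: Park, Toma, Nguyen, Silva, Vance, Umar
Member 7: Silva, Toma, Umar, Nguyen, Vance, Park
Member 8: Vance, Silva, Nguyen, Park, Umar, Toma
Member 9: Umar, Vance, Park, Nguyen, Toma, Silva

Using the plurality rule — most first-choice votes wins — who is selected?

First-place vote totals:
  Park: 1
  Toma: 0
  Silva: 2
  Umar: 2
  Vance: 3
  Nguyen: 1
Vance has the most first-place votes.

Vance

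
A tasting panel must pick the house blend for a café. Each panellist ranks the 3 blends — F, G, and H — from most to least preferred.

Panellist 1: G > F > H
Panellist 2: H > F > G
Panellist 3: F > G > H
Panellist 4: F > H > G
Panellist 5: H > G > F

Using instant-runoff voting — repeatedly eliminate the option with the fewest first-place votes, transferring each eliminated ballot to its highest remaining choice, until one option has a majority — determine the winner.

Round 1: F 2, H 2, G 1. G has the fewest and is eliminated.
Round 2: F 3, H 2. F has a majority.

F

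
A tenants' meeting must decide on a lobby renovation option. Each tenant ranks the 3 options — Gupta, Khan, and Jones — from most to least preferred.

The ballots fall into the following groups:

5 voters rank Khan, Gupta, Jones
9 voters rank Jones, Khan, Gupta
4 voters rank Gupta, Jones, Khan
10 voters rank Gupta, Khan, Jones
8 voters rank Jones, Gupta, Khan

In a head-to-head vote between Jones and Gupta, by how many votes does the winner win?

2

Ballots ranking Jones above Gupta: 9+8 = 17.
Ballots ranking Gupta above Jones: 5+4+10 = 19.
Gupta wins 19–17, a margin of 2.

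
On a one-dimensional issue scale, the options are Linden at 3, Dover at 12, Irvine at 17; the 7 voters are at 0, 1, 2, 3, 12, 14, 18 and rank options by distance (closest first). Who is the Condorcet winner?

Linden

With single-peaked preferences on a line, the Condorcet winner is the candidate closest to the median voter.
The median voter (position 3) is closest to Linden at 3.
Check: Linden vs Dover — voters closer to Linden: 4 of 7.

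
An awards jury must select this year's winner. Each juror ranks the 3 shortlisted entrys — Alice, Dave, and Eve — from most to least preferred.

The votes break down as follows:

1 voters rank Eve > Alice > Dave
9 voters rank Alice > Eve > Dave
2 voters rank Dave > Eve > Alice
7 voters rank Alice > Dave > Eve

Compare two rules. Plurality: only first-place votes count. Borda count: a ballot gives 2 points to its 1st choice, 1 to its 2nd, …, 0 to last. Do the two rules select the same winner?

Plurality first-place counts: Alice 16, Dave 2, Eve 1 → Alice.
Borda totals: Alice 33, Dave 11, Eve 13 → Alice.
The two rules agree on Alice.

Yes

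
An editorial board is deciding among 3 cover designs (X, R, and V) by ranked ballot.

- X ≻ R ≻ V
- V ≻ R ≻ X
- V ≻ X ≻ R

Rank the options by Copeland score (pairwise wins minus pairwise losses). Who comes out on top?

Pairwise results:
  X vs R: X wins 2–1.
  X vs V: V wins 2–1.
  R vs V: V wins 2–1.
Copeland scores (wins − losses):
  X: 1 − 1 = 0
  R: 0 − 2 = -2
  V: 2 − 0 = 2
V has the best Copeland score.

V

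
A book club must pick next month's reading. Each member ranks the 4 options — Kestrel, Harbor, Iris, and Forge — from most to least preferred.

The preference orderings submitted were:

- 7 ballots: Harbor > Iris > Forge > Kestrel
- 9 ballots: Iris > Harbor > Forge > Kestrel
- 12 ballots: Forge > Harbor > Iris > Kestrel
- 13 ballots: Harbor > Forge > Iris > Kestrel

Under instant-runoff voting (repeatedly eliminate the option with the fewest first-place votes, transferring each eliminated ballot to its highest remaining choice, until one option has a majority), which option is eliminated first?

Kestrel

Round 1: Harbor 20, Forge 12, Iris 9, Kestrel 0. Kestrel has the fewest and is eliminated.
Round 2: Harbor 20, Forge 12, Iris 9. Iris has the fewest and is eliminated.
Round 3: Harbor 29, Forge 12. Harbor has a majority.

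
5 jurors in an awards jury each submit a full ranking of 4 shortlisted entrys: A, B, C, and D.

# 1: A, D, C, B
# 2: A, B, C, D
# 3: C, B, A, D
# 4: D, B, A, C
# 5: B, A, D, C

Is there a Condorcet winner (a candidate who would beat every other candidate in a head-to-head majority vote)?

Head-to-head results (5 voters total):
A vs B: B wins 3–2.
A vs C: A wins 4–1.
A vs D: A wins 4–1.
B vs C: B wins 3–2.
B vs D: B wins 3–2.
C vs D: D wins 3–2.
B beats each rival — A (3–2), C (3–2), D (3–2) — so B is the Condorcet winner.

Yes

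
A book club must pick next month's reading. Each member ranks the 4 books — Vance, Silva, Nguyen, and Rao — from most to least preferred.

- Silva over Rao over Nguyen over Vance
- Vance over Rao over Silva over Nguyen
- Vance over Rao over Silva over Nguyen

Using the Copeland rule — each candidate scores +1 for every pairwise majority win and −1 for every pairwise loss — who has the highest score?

Pairwise results:
  Vance vs Silva: Vance wins 2–1.
  Vance vs Nguyen: Vance wins 2–1.
  Vance vs Rao: Vance wins 2–1.
  Silva vs Nguyen: Silva wins 3–0.
  Silva vs Rao: Rao wins 2–1.
  Nguyen vs Rao: Rao wins 3–0.
Copeland scores (wins − losses):
  Vance: 3 − 0 = 3
  Silva: 1 − 2 = -1
  Nguyen: 0 − 3 = -3
  Rao: 2 − 1 = 1
Vance has the best Copeland score.

Vance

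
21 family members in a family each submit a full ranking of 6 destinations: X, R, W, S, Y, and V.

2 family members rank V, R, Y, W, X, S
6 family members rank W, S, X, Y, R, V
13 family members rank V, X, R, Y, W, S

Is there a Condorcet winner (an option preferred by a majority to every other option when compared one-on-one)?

Yes

Head-to-head results (21 voters total):
X vs R: X wins 19–2.
X vs W: X wins 13–8.
X vs S: X wins 15–6.
X vs Y: X wins 19–2.
X vs V: V wins 15–6.
R vs W: R wins 15–6.
R vs S: R wins 15–6.
R vs Y: R wins 15–6.
R vs V: V wins 15–6.
W vs S: W wins 21–0.
W vs Y: Y wins 15–6.
W vs V: V wins 15–6.
S vs Y: Y wins 15–6.
S vs V: V wins 15–6.
Y vs V: V wins 15–6.
V beats each rival — X (15–6), R (15–6), W (15–6), S (15–6), Y (15–6) — so V is the Condorcet winner.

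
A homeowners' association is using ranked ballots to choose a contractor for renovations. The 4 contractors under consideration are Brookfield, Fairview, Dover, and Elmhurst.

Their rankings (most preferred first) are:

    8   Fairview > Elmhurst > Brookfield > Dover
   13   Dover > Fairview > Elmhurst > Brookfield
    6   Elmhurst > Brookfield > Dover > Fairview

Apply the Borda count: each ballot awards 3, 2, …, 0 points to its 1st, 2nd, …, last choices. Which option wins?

Fairview

Borda scores:
  Brookfield: 8·1 + 13·0 + 6·2 = 20
  Fairview: 8·3 + 13·2 + 6·0 = 50
  Dover: 8·0 + 13·3 + 6·1 = 45
  Elmhurst: 8·2 + 13·1 + 6·3 = 47
Fairview has the highest total.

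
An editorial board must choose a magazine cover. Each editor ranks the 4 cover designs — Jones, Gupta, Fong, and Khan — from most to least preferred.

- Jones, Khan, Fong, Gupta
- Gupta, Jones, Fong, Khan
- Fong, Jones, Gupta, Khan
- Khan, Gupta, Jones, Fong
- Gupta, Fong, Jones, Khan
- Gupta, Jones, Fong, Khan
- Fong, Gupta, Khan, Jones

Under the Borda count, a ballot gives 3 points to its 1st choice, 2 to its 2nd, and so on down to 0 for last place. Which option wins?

Gupta

Borda scores:
  Jones: 3 + 2 + 2 + 1 + 1 + 2 + 0 = 11
  Gupta: 0 + 3 + 1 + 2 + 3 + 3 + 2 = 14
  Fong: 1 + 1 + 3 + 0 + 2 + 1 + 3 = 11
  Khan: 2 + 0 + 0 + 3 + 0 + 0 + 1 = 6
Gupta has the highest total.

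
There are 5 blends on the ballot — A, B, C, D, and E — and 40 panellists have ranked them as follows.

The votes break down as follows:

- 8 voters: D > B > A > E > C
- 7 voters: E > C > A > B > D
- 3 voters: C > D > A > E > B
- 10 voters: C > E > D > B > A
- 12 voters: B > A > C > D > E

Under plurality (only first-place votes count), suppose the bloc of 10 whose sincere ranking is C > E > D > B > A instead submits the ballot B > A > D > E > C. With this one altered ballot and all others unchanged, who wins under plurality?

First-place totals with the altered ballot: A 0, B 22, C 3, D 8, E 7.
The switch changes the winner from C to B.

B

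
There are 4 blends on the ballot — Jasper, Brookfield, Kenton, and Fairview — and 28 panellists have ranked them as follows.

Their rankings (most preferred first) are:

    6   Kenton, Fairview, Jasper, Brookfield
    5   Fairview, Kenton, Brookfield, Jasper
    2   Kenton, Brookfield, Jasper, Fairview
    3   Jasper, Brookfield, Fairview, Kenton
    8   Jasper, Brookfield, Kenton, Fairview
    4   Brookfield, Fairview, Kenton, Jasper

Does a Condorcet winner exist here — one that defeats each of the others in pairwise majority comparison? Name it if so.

None — there is no Condorcet winner

Head-to-head results (28 voters total):
Jasper vs Brookfield: Jasper wins 17–11.
Jasper vs Kenton: Kenton wins 17–11.
Jasper vs Fairview: Fairview wins 15–13.
Brookfield vs Kenton: Brookfield wins 15–13.
Brookfield vs Fairview: Brookfield wins 17–11.
Kenton vs Fairview: Kenton wins 16–12.
No candidate beats all others: Jasper beats Brookfield beats Kenton beats Jasper, a majority cycle.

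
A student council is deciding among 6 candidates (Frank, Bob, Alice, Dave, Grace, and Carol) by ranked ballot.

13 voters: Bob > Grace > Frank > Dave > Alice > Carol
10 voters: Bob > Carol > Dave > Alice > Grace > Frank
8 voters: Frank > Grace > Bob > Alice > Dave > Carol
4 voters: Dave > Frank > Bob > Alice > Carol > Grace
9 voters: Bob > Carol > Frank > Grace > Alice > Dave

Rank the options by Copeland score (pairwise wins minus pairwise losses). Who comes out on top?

Pairwise results:
  Frank vs Bob: Bob wins 32–12.
  Frank vs Alice: Frank wins 34–10.
  Frank vs Dave: Frank wins 30–14.
  Frank vs Grace: Grace wins 23–21.
  Frank vs Carol: Frank wins 25–19.
  Bob vs Alice: Bob wins 44–0.
  Bob vs Dave: Bob wins 40–4.
  Bob vs Grace: Bob wins 36–8.
  Bob vs Carol: Bob wins 44–0.
  Alice vs Dave: Dave wins 27–17.
  Alice vs Grace: Grace wins 30–14.
  Alice vs Carol: Alice wins 25–19.
  Dave vs Grace: Grace wins 30–14.
  Dave vs Carol: Dave wins 25–19.
  Grace vs Carol: Carol wins 23–21.
Copeland scores (wins − losses):
  Frank: 3 − 2 = 1
  Bob: 5 − 0 = 5
  Alice: 1 − 4 = -3
  Dave: 2 − 3 = -1
  Grace: 3 − 2 = 1
  Carol: 1 − 4 = -3
Bob has the best Copeland score.

Bob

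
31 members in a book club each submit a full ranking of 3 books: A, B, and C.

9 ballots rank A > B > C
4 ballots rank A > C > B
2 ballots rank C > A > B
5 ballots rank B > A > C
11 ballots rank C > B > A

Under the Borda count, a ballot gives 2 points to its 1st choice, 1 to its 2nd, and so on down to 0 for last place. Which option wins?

Borda scores:
  A: 9·2 + 4·2 + 2·1 + 5·1 + 11·0 = 33
  B: 9·1 + 4·0 + 2·0 + 5·2 + 11·1 = 30
  C: 9·0 + 4·1 + 2·2 + 5·0 + 11·2 = 30
A has the highest total.

A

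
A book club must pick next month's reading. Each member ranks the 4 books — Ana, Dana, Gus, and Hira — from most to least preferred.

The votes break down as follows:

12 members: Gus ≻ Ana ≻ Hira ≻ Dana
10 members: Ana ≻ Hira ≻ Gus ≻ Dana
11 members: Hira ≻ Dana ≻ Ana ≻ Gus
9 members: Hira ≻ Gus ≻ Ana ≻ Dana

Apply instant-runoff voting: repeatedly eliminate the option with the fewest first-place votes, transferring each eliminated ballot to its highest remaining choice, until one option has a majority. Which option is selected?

Hira

Round 1: Hira 20, Gus 12, Ana 10, Dana 0. Dana has the fewest and is eliminated.
Round 2: Hira 20, Gus 12, Ana 10. Ana has the fewest and is eliminated.
Round 3: Hira 30, Gus 12. Hira has a majority.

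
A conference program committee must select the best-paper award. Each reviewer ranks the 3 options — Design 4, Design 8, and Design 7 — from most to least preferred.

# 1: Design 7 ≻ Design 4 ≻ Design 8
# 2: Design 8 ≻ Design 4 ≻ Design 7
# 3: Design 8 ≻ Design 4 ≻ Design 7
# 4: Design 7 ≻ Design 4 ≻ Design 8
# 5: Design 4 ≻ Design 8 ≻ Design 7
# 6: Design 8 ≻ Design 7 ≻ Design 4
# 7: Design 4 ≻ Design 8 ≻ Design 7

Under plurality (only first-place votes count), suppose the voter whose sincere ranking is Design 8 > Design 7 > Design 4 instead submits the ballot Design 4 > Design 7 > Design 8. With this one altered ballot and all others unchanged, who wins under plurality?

First-place totals with the altered ballot: Design 4 3, Design 8 2, Design 7 2.
The switch changes the winner from Design 8 to Design 4.

Design 4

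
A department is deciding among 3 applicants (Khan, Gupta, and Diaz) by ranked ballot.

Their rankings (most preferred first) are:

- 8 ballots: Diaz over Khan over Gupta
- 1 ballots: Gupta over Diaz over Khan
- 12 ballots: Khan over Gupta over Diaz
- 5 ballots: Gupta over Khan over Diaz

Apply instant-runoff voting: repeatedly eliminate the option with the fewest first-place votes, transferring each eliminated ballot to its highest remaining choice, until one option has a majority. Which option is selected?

Khan

Round 1: Khan 12, Diaz 8, Gupta 6. Gupta has the fewest and is eliminated.
Round 2: Khan 17, Diaz 9. Khan has a majority.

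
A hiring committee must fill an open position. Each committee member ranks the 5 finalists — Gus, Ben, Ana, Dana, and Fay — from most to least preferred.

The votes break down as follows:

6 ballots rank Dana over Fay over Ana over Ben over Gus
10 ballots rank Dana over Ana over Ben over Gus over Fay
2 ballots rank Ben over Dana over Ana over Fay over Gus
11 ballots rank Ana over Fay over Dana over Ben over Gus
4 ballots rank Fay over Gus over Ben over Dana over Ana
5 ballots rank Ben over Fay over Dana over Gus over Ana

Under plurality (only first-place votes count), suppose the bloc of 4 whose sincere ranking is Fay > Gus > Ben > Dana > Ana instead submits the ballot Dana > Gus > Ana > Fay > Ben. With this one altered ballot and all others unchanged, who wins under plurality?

Dana

First-place totals with the altered ballot: Gus 0, Ben 7, Ana 11, Dana 20, Fay 0.
The winner is unchanged: still Dana.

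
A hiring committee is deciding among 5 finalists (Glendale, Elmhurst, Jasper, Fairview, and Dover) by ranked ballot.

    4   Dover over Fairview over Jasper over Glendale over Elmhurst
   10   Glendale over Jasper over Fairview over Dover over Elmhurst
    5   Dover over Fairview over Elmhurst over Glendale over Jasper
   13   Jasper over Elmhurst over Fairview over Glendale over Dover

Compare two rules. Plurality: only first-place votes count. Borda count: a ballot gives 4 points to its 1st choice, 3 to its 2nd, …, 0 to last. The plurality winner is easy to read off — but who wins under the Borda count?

Plurality first-place counts: Glendale 10, Elmhurst 0, Jasper 13, Fairview 0, Dover 9 → Jasper.
Borda totals: Glendale 62, Elmhurst 49, Jasper 90, Fairview 73, Dover 46 → Jasper.

Jasper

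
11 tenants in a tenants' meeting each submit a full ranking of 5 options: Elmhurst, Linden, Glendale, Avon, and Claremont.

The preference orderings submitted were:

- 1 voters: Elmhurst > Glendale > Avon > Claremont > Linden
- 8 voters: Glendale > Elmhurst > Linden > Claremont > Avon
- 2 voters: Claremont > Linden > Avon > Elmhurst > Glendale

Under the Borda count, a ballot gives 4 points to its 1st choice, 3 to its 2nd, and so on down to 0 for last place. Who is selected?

Glendale

Borda scores:
  Elmhurst: 4 + 8·3 + 2·1 = 30
  Linden: 0 + 8·2 + 2·3 = 22
  Glendale: 3 + 8·4 + 2·0 = 35
  Avon: 2 + 8·0 + 2·2 = 6
  Claremont: 1 + 8·1 + 2·4 = 17
Glendale has the highest total.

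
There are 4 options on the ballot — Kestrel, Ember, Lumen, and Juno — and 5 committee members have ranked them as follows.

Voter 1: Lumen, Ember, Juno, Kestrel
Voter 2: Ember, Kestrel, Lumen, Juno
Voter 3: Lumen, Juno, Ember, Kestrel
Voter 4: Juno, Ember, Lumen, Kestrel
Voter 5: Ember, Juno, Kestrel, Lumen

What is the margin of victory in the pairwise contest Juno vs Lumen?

1

Ballots ranking Juno above Lumen: 2.
Ballots ranking Lumen above Juno: 3.
Lumen wins 3–2, a margin of 1.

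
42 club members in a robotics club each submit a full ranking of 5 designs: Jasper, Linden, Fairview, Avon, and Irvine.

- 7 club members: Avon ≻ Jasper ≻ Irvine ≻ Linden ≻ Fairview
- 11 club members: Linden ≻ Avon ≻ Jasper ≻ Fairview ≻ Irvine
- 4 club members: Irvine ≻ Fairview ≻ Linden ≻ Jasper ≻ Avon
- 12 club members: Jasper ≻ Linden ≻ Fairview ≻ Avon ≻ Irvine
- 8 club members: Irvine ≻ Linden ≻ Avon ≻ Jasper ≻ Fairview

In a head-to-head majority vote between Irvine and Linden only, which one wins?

Linden

Ballots ranking Irvine above Linden: 7+4+8 = 19.
Ballots ranking Linden above Irvine: 11+12 = 23.
Linden wins the head-to-head, 23–19.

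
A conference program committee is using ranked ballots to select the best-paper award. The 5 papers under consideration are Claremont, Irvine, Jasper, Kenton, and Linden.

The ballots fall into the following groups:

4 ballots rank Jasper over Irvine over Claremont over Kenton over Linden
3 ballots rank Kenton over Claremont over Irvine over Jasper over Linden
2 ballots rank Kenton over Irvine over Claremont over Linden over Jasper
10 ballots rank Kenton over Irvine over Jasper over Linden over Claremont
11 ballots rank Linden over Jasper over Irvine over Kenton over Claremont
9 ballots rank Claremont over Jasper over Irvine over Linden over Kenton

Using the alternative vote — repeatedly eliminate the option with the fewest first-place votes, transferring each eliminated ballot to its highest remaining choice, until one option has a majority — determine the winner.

Round 1: Kenton 15, Linden 11, Claremont 9, Jasper 4, Irvine 0. Irvine has the fewest and is eliminated.
Round 2: Kenton 15, Linden 11, Claremont 9, Jasper 4. Jasper has the fewest and is eliminated.
Round 3: Kenton 15, Claremont 13, Linden 11. Linden has the fewest and is eliminated.
Round 4: Kenton 26, Claremont 13. Kenton has a majority.

Kenton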